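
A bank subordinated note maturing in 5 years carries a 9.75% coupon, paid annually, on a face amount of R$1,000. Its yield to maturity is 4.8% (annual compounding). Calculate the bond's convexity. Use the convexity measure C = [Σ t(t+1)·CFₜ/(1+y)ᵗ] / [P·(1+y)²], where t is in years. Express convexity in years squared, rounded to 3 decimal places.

With y = 0.048:
  t   CF        PV=CF/(1+0.048)^t    t·PV        t(t+1)·PV
  1        97.50        93.0344        93.0344         186.0687
  2        97.50        88.7732       177.5465         532.6394
  3        97.50        84.7073       254.1219       1,016.4874
  4        97.50        80.8276       323.3103       1,616.5513
  5     1,097.50       868.1567     4,340.7834      26,044.7007
  Σ                  1,215.4991     5,188.7964      29,396.4475
P = 1,215.4991.
Convexity = Σ t(t+1)·PV / [P·(1+y)²] = 29,396.4475 / (1,215.4991 × 1.098304) = 22.02002.

22.020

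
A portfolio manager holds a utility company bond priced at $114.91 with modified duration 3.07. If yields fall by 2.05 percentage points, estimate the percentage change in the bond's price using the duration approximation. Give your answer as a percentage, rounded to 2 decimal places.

+6.29%

Duration approximation: ΔP/P ≈ -D_mod · Δy = -3.07 × (-0.0205) = +0.062935.
As a percentage: +6.2935%.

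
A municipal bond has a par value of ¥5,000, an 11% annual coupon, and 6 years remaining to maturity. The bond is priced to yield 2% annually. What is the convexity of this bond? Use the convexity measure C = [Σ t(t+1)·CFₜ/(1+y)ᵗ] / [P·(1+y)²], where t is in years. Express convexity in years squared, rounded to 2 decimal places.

With y = 0.02:
  t   CF        PV=CF/(1+0.02)^t    t·PV        t(t+1)·PV
  1       550.00       539.2157       539.2157       1,078.4314
  2       550.00       528.6428     1,057.2857       3,171.8570
  3       550.00       518.2773     1,554.8319       6,219.3274
  4       550.00       508.1150     2,032.4599      10,162.2997
  5       550.00       498.1519     2,490.7597      14,944.5584
  6     5,550.00     4,928.2412    29,569.4470     206,986.1292
  Σ                  7,520.6439    37,243.9999     242,562.6030
P = 7,520.6439.
Convexity = Σ t(t+1)·PV / [P·(1+y)²] = 242,562.6030 / (7,520.6439 × 1.040400) = 31.00048.

31.00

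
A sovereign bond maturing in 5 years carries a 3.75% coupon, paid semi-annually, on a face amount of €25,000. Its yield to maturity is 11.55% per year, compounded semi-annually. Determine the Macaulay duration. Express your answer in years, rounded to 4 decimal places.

4.5126 years

Periodic yield y = 0.05775. Discount each cash flow and weight by its period:
  t   CF        PV=CF/(1+0.05775)^t    t·PV
  1       468.75       443.1576       443.1576
  2       468.75       418.9626       837.9251
  3       468.75       396.0885     1,188.2654
  4       468.75       374.4632     1,497.8528
  5       468.75       354.0186     1,770.0931
  6       468.75       334.6903     2,008.1416
  7       468.75       316.4172     2,214.9202
  8       468.75       299.1417     2,393.1339
  9       468.75       282.8095     2,545.2854
  10   25,468.75    14,527.0453   145,270.4529
  Σ                 17,746.7944   160,169.2279
Price P = Σ PV = 17,746.7944.
Macaulay duration = Σ(t·PV) / P = 160,169.2279 / 17,746.7944 = 9.02525 half-year periods.
In years: 9.02525 / 2 = 4.51262 years.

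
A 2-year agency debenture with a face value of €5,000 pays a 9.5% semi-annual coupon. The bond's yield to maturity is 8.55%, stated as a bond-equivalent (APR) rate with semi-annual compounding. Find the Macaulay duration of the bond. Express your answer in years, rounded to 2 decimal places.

Periodic yield y = 0.04275. Discount each cash flow and weight by its period:
  t   CF        PV=CF/(1+0.04275)^t    t·PV
  1       237.50       227.7631       227.7631
  2       237.50       218.4254       436.8509
  3       237.50       209.4706       628.4117
  4     5,237.50     4,429.9951    17,719.9802
  Σ                  5,085.6542    19,013.0060
Price P = Σ PV = 5,085.6542.
Macaulay duration = Σ(t·PV) / P = 19,013.0060 / 5,085.6542 = 3.73856 half-year periods.
In years: 3.73856 / 2 = 1.86928 years.

1.87 years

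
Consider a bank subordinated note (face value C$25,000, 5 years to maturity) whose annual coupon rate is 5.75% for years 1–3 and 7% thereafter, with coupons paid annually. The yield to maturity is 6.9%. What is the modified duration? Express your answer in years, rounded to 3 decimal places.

Periodic yield y = 0.069. First find Macaulay duration:
  t   CF        PV=CF/(1+0.069)^t    t·PV
  1     1,437.50     1,344.7147     1,344.7147
  2     1,437.50     1,257.9183     2,515.8366
  3     1,437.50     1,176.7243     3,530.1730
  4     1,750.00     1,340.0692     5,360.2768
  5    26,750.00    19,161.7540    95,808.7700
  Σ                 24,281.1806   108,559.7712
P = 24,281.1806; Macaulay duration = 108,559.7712 / 24,281.1806 = 4.47094 years.
Modified duration = D_Mac / (1 + y) = 4.47094 / 1.069 = 4.18236 years.

4.182 years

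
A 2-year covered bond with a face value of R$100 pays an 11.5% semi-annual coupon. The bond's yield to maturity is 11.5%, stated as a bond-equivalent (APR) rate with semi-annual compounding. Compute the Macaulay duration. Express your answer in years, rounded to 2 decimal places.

Periodic yield y = 0.0575. Discount each cash flow and weight by its period:
  t   CF        PV=CF/(1+0.0575)^t    t·PV
  1         5.75         5.4374         5.4374
  2         5.75         5.1417        10.2834
  3         5.75         4.8621        14.5864
  4       105.75        84.5588       338.2352
  Σ                    100.0000       368.5424
Price P = Σ PV = 100.0000.
Macaulay duration = Σ(t·PV) / P = 368.5424 / 100.0000 = 3.68542 half-year periods.
In years: 3.68542 / 2 = 1.84271 years.

1.84 years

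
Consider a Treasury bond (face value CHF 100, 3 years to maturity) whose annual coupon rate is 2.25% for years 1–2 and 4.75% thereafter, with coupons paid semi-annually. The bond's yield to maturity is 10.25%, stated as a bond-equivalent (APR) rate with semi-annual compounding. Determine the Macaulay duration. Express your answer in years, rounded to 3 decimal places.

Periodic yield y = 0.05125. Discount each cash flow and weight by its period:
  t   CF        PV=CF/(1+0.05125)^t    t·PV
  1        1.125         1.0702         1.0702
  2        1.125         1.0180         2.0360
  3        1.125         0.9684         2.9051
  4        1.125         0.9211         3.6846
  5        2.375         1.8498         9.2492
  6      102.375        75.8504       455.1024
  Σ                     81.6779       474.0473
Price P = Σ PV = 81.6779.
Macaulay duration = Σ(t·PV) / P = 474.0473 / 81.6779 = 5.80386 half-year periods.
In years: 5.80386 / 2 = 2.90193 years.

2.902 years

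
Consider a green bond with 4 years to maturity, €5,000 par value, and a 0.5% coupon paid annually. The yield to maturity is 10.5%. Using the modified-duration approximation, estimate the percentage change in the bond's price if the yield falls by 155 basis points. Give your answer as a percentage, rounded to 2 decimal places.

Periodic yield y = 0.105. Modified duration first:
  t   CF        PV=CF/(1+0.105)^t    t·PV
  1        25.00        22.6244        22.6244
  2        25.00        20.4746        40.9492
  3        25.00        18.5291        55.5872
  4     5,025.00     3,370.4427    13,481.7710
  Σ                  3,432.0708    13,600.9318
P = 3,432.0708; D_Mac = 3.96289 yrs; D_mod = 3.96289/(1+0.105) = 3.58633 yrs.
ΔP/P ≈ -D_mod · Δy = -3.58633 × (-0.0155) = +0.055588 = +5.5588%.

+5.56%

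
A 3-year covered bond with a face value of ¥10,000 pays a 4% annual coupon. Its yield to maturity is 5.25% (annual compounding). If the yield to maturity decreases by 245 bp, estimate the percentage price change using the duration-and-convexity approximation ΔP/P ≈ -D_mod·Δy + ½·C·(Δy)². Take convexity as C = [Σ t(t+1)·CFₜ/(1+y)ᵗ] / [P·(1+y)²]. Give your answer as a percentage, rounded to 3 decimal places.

+7.022%

With y = 0.0525:
  t   CF        PV=CF/(1+0.0525)^t    t·PV        t(t+1)·PV
  1       400.00       380.0475       380.0475         760.0950
  2       400.00       361.0903       722.1805       2,166.5416
  3    10,400.00     8,920.0446    26,760.1338     107,040.5352
  Σ                  9,661.1824    27,862.3618     109,967.1718
P = 9,661.1824; D_Mac = 2.88395 yrs; D_mod = 2.74009 yrs; C = 10.27516.
Duration effect: -2.74009 × (-0.0245) = +0.067132
Convexity effect: 0.5 × 10.27516 × (-0.0245)² = +0.0030838
ΔP/P ≈ +0.067132 + 0.0030838 = +0.070216 = +7.0216%.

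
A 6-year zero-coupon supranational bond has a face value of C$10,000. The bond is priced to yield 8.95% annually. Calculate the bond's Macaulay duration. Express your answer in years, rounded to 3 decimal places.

6.000 years

A zero-coupon bond has a single cash flow at maturity, so its Macaulay duration equals its maturity: 6 years.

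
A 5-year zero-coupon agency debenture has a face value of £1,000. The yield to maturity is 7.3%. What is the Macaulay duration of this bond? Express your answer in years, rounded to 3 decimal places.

5.000 years

A zero-coupon bond has a single cash flow at maturity, so its Macaulay duration equals its maturity: 5 years.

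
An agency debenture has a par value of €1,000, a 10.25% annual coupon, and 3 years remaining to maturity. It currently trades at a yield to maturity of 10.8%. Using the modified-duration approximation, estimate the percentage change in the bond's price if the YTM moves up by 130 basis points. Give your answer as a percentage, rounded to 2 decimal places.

Periodic yield y = 0.108. Modified duration first:
  t   CF        PV=CF/(1+0.108)^t    t·PV
  1       102.50        92.5090        92.5090
  2       102.50        83.4919       166.9838
  3     1,102.50       810.5118     2,431.5353
  Σ                    986.5127     2,691.0281
P = 986.5127; D_Mac = 2.72782 yrs; D_mod = 2.72782/(1+0.108) = 2.46193 yrs.
ΔP/P ≈ -D_mod · Δy = -2.46193 × (+0.013) = -0.032005 = -3.2005%.

-3.20%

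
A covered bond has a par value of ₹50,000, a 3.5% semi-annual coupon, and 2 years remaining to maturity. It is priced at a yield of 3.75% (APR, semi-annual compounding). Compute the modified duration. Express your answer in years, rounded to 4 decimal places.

Periodic yield y = 0.01875. First find Macaulay duration:
  t   CF        PV=CF/(1+0.01875)^t    t·PV
  1       875.00       858.8957       858.8957
  2       875.00       843.0878     1,686.1756
  3       875.00       827.5709     2,482.7126
  4    50,875.00    47,231.7389   188,926.9557
  Σ                 49,761.2933   193,954.7396
P = 49,761.2933; Macaulay duration = 193,954.7396 / 49,761.2933 = 3.89770 half-year periods = 1.94885 years.
Modified duration = D_Mac / (1 + y) = 1.94885 / 1.01875 = 1.91298 years.

1.9130 years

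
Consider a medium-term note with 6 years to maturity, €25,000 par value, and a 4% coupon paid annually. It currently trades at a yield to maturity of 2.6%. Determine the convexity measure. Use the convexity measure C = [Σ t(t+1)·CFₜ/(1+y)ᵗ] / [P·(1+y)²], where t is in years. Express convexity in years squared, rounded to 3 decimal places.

35.263

With y = 0.026:
  t   CF        PV=CF/(1+0.026)^t    t·PV        t(t+1)·PV
  1     1,000.00       974.6589       974.6589       1,949.3177
  2     1,000.00       949.9599     1,899.9198       5,699.7595
  3     1,000.00       925.8869     2,777.6606      11,110.6422
  4     1,000.00       902.4238     3,609.6953      18,048.4767
  5     1,000.00       879.5554     4,397.7770      26,386.6618
  6    26,000.00    22,288.9281   133,733.5686     936,134.9803
  Σ                 26,921.4130   147,393.2802     999,329.8382
P = 26,921.4130.
Convexity = Σ t(t+1)·PV / [P·(1+y)²] = 999,329.8382 / (26,921.4130 × 1.052676) = 35.26276.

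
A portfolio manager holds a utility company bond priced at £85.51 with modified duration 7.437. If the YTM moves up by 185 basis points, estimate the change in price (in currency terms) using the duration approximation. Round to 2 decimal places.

Duration approximation: ΔP/P ≈ -D_mod · Δy = -7.437 × (+0.0185) = -0.1375845.
ΔP ≈ 85.51 × (-0.1375845) = -11.764850595.

-£11.76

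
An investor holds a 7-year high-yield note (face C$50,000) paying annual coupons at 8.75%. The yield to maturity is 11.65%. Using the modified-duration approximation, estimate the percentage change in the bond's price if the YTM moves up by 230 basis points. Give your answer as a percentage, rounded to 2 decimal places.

Periodic yield y = 0.1165. Modified duration first:
  t   CF        PV=CF/(1+0.1165)^t    t·PV
  1     4,375.00     3,918.4953     3,918.4953
  2     4,375.00     3,509.6241     7,019.2482
  3     4,375.00     3,143.4161     9,430.2483
  4     4,375.00     2,815.4197    11,261.6789
  5     4,375.00     2,521.6478    12,608.2388
  6     4,375.00     2,258.5291    13,551.1747
  7    54,375.00    25,141.3259   175,989.2815
  Σ                 43,308.4580   233,778.3656
P = 43,308.4580; D_Mac = 5.39798 yrs; D_mod = 5.39798/(1+0.1165) = 4.83474 yrs.
ΔP/P ≈ -D_mod · Δy = -4.83474 × (+0.023) = -0.111199 = -11.1199%.

-11.12%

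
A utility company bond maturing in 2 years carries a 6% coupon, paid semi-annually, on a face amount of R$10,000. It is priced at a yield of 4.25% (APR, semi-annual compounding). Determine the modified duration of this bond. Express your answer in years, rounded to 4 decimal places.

Periodic yield y = 0.02125. First find Macaulay duration:
  t   CF        PV=CF/(1+0.02125)^t    t·PV
  1       300.00       293.7576       293.7576
  2       300.00       287.6452       575.2904
  3       300.00       281.6599       844.9797
  4    10,300.00     9,469.1053    37,876.4212
  Σ                 10,332.1681    39,590.4490
P = 10,332.1681; Macaulay duration = 39,590.4490 / 10,332.1681 = 3.83177 half-year periods = 1.91588 years.
Modified duration = D_Mac / (1 + y) = 1.91588 / 1.02125 = 1.87602 years.

1.8760 years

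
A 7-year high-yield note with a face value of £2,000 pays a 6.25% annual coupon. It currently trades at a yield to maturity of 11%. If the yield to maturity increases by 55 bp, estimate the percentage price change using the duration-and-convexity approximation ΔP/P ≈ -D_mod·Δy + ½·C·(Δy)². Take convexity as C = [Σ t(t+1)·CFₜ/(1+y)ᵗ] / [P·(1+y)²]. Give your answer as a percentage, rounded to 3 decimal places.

With y = 0.11:
  t   CF        PV=CF/(1+0.11)^t    t·PV        t(t+1)·PV
  1       125.00       112.6126       112.6126         225.2252
  2       125.00       101.4528       202.9056         608.7168
  3       125.00        91.3989       274.1968       1,096.7871
  4       125.00        82.3414       329.3655       1,646.8274
  5       125.00        74.1814       370.9071       2,225.4425
  6       125.00        66.8301       400.9806       2,806.8644
  7     2,125.00     1,023.5241     7,164.6689      57,317.3509
  Σ                  1,552.3414     8,855.6370      65,927.2143
P = 1,552.3414; D_Mac = 5.70470 yrs; D_mod = 5.13937 yrs; C = 34.46923.
Duration effect: -5.13937 × (+0.0055) = -0.028267
Convexity effect: 0.5 × 34.46923 × (0.0055)² = +0.0005213
ΔP/P ≈ -0.028267 + 0.0005213 = -0.027745 = -2.7745%.

-2.775%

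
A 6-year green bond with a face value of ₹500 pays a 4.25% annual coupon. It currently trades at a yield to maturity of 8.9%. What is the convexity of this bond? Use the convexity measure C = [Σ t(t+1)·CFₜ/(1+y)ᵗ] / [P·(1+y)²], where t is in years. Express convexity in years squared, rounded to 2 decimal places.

30.26

With y = 0.089:
  t   CF        PV=CF/(1+0.089)^t    t·PV        t(t+1)·PV
  1        21.25        19.5133        19.5133          39.0266
  2        21.25        17.9186        35.8371         107.5114
  3        21.25        16.4541        49.3624         197.4497
  4        21.25        15.1094        60.4376         302.1881
  5        21.25        13.8746        69.3729         416.2371
  6       521.25       312.5207     1,875.1242      13,125.8694
  Σ                    395.3907     2,109.6476      14,188.2824
P = 395.3907.
Convexity = Σ t(t+1)·PV / [P·(1+y)²] = 14,188.2824 / (395.3907 × 1.185921) = 30.25852.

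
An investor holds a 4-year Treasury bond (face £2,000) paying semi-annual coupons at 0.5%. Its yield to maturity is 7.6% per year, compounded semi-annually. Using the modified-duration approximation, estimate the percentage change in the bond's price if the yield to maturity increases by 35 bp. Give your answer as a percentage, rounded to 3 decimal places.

-1.335%

Periodic yield y = 0.038. Modified duration first:
  t   CF        PV=CF/(1+0.038)^t    t·PV
  1         5.00         4.8170         4.8170
  2         5.00         4.6406         9.2812
  3         5.00         4.4707        13.4122
  4         5.00         4.3071        17.2282
  5         5.00         4.1494        20.7469
  6         5.00         3.9975        23.9849
  7         5.00         3.8511        26.9579
  8     2,005.00     1,487.7691    11,902.1532
  Σ                  1,518.0025    12,018.5815
P = 1,518.0025; D_Mac = 7.91737 half-year periods = 3.95868 yrs; D_mod = 3.95868/(1+0.038) = 3.81376 yrs.
ΔP/P ≈ -D_mod · Δy = -3.81376 × (+0.0035) = -0.013348 = -1.3348%.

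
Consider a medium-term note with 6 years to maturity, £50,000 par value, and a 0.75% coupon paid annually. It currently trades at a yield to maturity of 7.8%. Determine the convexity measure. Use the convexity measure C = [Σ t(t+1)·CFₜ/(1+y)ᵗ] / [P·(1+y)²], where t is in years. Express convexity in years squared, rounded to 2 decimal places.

With y = 0.078:
  t   CF        PV=CF/(1+0.078)^t    t·PV        t(t+1)·PV
  1       375.00       347.8664       347.8664         695.7328
  2       375.00       322.6961       645.3922       1,936.1767
  3       375.00       299.3471       898.0412       3,592.1646
  4       375.00       277.6874     1,110.7497       5,553.7486
  5       375.00       257.5950     1,287.9751       7,727.8506
  6    50,375.00    32,099.8124   192,598.8743   1,348,192.1201
  Σ                 33,605.0044   196,888.8989   1,367,697.7935
P = 33,605.0044.
Convexity = Σ t(t+1)·PV / [P·(1+y)²] = 1,367,697.7935 / (33,605.0044 × 1.162084) = 35.02262.

35.02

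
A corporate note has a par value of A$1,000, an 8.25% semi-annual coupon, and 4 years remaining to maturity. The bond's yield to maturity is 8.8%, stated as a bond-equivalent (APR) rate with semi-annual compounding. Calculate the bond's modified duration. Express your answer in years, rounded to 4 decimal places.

3.3349 years

Periodic yield y = 0.044. First find Macaulay duration:
  t   CF        PV=CF/(1+0.044)^t    t·PV
  1        41.25        39.5115        39.5115
  2        41.25        37.8463        75.6925
  3        41.25        36.2512       108.7536
  4        41.25        34.7234       138.8935
  5        41.25        33.2599       166.2997
  6        41.25        31.8582       191.1491
  7        41.25        30.5155       213.6085
  8     1,041.25       737.8210     5,902.5682
  Σ                    981.7870     6,836.4766
P = 981.7870; Macaulay duration = 6,836.4766 / 981.7870 = 6.96330 half-year periods = 3.48165 years.
Modified duration = D_Mac / (1 + y) = 3.48165 / 1.044 = 3.33491 years.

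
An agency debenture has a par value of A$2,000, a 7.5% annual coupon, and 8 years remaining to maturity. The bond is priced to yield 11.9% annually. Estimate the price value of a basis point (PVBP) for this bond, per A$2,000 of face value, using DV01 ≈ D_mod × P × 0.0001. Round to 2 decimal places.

A$0.84

Periodic yield y = 0.119.
  t   CF        PV=CF/(1+0.119)^t    t·PV
  1       150.00       134.0483       134.0483
  2       150.00       119.7929       239.5858
  3       150.00       107.0535       321.1606
  4       150.00        95.6689       382.6757
  5       150.00        85.4950       427.4751
  6       150.00        76.4031       458.4183
  7       150.00        68.2780       477.9458
  8     2,150.00       874.5764     6,996.6114
  Σ                  1,561.3161     9,437.9211
P = 1,561.3161; D_Mac = 6.04485 yrs; D_mod = 5.40201 yrs.
DV01 ≈ 5.40201 × 1,561.3161 × 0.0001 = 0.843425.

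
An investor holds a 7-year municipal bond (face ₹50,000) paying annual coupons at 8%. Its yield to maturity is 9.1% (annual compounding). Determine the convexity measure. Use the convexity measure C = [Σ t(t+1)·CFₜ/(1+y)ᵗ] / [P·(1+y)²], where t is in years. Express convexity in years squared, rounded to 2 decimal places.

34.53

With y = 0.091:
  t   CF        PV=CF/(1+0.091)^t    t·PV        t(t+1)·PV
  1     4,000.00     3,666.3611     3,666.3611       7,332.7223
  2     4,000.00     3,360.5510     6,721.1020      20,163.3060
  3     4,000.00     3,080.2484     9,240.7452      36,962.9807
  4     4,000.00     2,823.3257    11,293.3030      56,466.5150
  5     4,000.00     2,587.8330    12,939.1648      77,634.9885
  6     4,000.00     2,371.9825    14,231.8952      99,623.2667
  7    54,000.00    29,350.8380   205,455.8662   1,643,646.9293
  Σ                 47,241.1398   263,548.4375   1,941,830.7084
P = 47,241.1398.
Convexity = Σ t(t+1)·PV / [P·(1+y)²] = 1,941,830.7084 / (47,241.1398 × 1.190281) = 34.53357.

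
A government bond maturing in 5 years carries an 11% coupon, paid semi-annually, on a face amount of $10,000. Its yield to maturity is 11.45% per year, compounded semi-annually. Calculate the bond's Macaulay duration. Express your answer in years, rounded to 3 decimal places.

Periodic yield y = 0.05725. Discount each cash flow and weight by its period:
  t   CF        PV=CF/(1+0.05725)^t    t·PV
  1       550.00       520.2175       520.2175
  2       550.00       492.0478       984.0956
  3       550.00       465.4035     1,396.2104
  4       550.00       440.2019     1,760.8076
  5       550.00       416.3650     2,081.8250
  6       550.00       393.8189     2,362.9132
  7       550.00       372.4936     2,607.4553
  8       550.00       352.3231     2,818.5849
  9       550.00       333.2448     2,999.2036
  10   10,550.00     6,046.1027    60,461.0272
  Σ                  9,832.2189    77,992.3405
Price P = Σ PV = 9,832.2189.
Macaulay duration = Σ(t·PV) / P = 77,992.3405 / 9,832.2189 = 7.93232 half-year periods.
In years: 7.93232 / 2 = 3.96616 years.

3.966 years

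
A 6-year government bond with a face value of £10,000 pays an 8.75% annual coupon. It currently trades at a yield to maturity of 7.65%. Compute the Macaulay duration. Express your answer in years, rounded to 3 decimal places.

Periodic yield y = 0.0765. Discount each cash flow and weight by its year:
  t   CF        PV=CF/(1+0.0765)^t    t·PV
  1       875.00       812.8193       812.8193
  2       875.00       755.0574     1,510.1149
  3       875.00       701.4003     2,104.2009
  4       875.00       651.5563     2,606.2250
  5       875.00       605.2543     3,026.2715
  6    10,875.00     6,987.8739    41,927.2435
  Σ                 10,513.9615    51,986.8751
Price P = Σ PV = 10,513.9615.
Macaulay duration = Σ(t·PV) / P = 51,986.8751 / 10,513.9615 = 4.94456 years.

4.945 years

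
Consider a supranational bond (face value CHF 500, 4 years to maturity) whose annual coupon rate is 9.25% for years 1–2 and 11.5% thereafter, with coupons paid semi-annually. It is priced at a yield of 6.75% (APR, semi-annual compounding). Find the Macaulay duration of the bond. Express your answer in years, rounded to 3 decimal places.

3.452 years

Periodic yield y = 0.03375. Discount each cash flow and weight by its period:
  t   CF        PV=CF/(1+0.03375)^t    t·PV
  1       23.125        22.3700        22.3700
  2       23.125        21.6397        43.2793
  3       23.125        20.9332        62.7995
  4       23.125        20.2497        80.9990
  5       28.750        24.3534       121.7672
  6       28.750        23.5583       141.3500
  7       28.750        22.7892       159.5244
  8      528.750       405.4396     3,243.5171
  Σ                    561.3332     3,875.6066
Price P = Σ PV = 561.3332.
Macaulay duration = Σ(t·PV) / P = 3,875.6066 / 561.3332 = 6.90429 half-year periods.
In years: 6.90429 / 2 = 3.45214 years.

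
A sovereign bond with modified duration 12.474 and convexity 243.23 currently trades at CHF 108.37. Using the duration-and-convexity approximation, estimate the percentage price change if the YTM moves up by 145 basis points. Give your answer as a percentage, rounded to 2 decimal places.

-15.53%

Duration effect: -D_mod·Δy = -12.474 × (+0.0145) = -0.180873
Convexity effect: ½·C·(Δy)² = 0.5 × 243.23 × (0.0145)² = +0.02556955375
ΔP/P ≈ -0.180873 + 0.02556955375 = -0.15530344625
= -15.530344625%.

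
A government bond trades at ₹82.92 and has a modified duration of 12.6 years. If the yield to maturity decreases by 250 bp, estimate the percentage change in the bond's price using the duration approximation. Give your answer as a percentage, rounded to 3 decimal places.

Duration approximation: ΔP/P ≈ -D_mod · Δy = -12.6 × (-0.025) = +0.315000.
As a percentage: +31.5000%.

+31.500%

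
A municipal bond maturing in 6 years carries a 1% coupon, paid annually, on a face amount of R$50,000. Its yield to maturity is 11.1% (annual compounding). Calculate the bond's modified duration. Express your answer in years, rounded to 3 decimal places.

5.215 years

Periodic yield y = 0.111. First find Macaulay duration:
  t   CF        PV=CF/(1+0.111)^t    t·PV
  1       500.00       450.0450       450.0450
  2       500.00       405.0810       810.1620
  3       500.00       364.6094     1,093.8281
  4       500.00       328.1813     1,312.7250
  5       500.00       295.3927     1,476.9633
  6    50,500.00    26,853.8788   161,123.2728
  Σ                 28,697.1881   166,266.9963
P = 28,697.1881; Macaulay duration = 166,266.9963 / 28,697.1881 = 5.79384 years.
Modified duration = D_Mac / (1 + y) = 5.79384 / 1.111 = 5.21498 years.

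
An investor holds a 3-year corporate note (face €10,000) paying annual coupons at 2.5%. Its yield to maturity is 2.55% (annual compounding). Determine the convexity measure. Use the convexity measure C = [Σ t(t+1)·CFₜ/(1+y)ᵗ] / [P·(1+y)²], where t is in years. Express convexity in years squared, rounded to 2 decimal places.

With y = 0.0255:
  t   CF        PV=CF/(1+0.0255)^t    t·PV        t(t+1)·PV
  1       250.00       243.7835       243.7835         487.5670
  2       250.00       237.7216       475.4432       1,426.3297
  3    10,250.00     9,504.2285    28,512.6856     114,050.7426
  Σ                  9,985.7337    29,231.9124     115,964.6393
P = 9,985.7337.
Convexity = Σ t(t+1)·PV / [P·(1+y)²] = 115,964.6393 / (9,985.7337 × 1.051650) = 11.04267.

11.04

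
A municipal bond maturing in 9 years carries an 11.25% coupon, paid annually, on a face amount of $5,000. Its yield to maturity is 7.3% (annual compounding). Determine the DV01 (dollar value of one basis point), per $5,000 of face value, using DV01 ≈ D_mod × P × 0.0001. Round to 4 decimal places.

$3.7532

Periodic yield y = 0.073.
  t   CF        PV=CF/(1+0.073)^t    t·PV
  1       562.50       524.2311       524.2311
  2       562.50       488.5658       977.1316
  3       562.50       455.3270     1,365.9809
  4       562.50       424.3494     1,697.3978
  5       562.50       395.4794     1,977.3972
  6       562.50       368.5736     2,211.4414
  7       562.50       343.4982     2,404.4874
  8       562.50       320.1288     2,561.0304
  9     5,562.50     2,950.3431    26,553.0881
  Σ                  6,270.4965    40,272.1860
P = 6,270.4965; D_Mac = 6.42249 yrs; D_mod = 5.98554 yrs.
DV01 ≈ 5.98554 × 6,270.4965 × 0.0001 = 3.753233.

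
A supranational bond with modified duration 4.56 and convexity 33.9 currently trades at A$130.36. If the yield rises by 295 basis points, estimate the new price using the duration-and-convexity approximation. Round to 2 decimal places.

Duration effect: -D_mod·Δy = -4.56 × (+0.0295) = -0.134520
Convexity effect: ½·C·(Δy)² = 0.5 × 33.9 × (0.0295)² = +0.0147507375
ΔP/P ≈ -0.134520 + 0.0147507375 = -0.1197692625
New price ≈ 130.36 × (1 - 0.1197692625) = 114.7468789405.

A$114.75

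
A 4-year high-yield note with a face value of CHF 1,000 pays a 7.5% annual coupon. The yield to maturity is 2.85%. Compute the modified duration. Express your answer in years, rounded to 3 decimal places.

3.533 years

Periodic yield y = 0.0285. First find Macaulay duration:
  t   CF        PV=CF/(1+0.0285)^t    t·PV
  1        75.00        72.9217        72.9217
  2        75.00        70.9011       141.8021
  3        75.00        68.9364       206.8091
  4     1,075.00       960.7077     3,842.8309
  Σ                  1,173.4669     4,264.3638
P = 1,173.4669; Macaulay duration = 4,264.3638 / 1,173.4669 = 3.63399 years.
Modified duration = D_Mac / (1 + y) = 3.63399 / 1.0285 = 3.53329 years.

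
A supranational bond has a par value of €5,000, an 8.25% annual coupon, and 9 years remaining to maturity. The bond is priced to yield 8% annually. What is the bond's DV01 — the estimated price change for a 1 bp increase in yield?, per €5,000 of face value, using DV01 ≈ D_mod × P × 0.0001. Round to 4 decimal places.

€3.1559

Periodic yield y = 0.08.
  t   CF        PV=CF/(1+0.08)^t    t·PV
  1       412.50       381.9444       381.9444
  2       412.50       353.6523       707.3045
  3       412.50       327.4558       982.3674
  4       412.50       303.1998     1,212.7993
  5       412.50       280.7406     1,403.7028
  6       412.50       259.9450     1,559.6698
  7       412.50       240.6898     1,684.8285
  8       412.50       222.8609     1,782.8873
  9     5,412.50     2,707.5975    24,368.3778
  Σ                  5,078.0861    34,083.8819
P = 5,078.0861; D_Mac = 6.71195 yrs; D_mod = 6.21477 yrs.
DV01 ≈ 6.21477 × 5,078.0861 × 0.0001 = 3.155915.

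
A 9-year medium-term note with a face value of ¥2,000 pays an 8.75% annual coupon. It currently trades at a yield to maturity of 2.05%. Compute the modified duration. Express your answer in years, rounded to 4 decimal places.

6.9512 years

Periodic yield y = 0.0205. First find Macaulay duration:
  t   CF        PV=CF/(1+0.0205)^t    t·PV
  1       175.00       171.4846       171.4846
  2       175.00       168.0398       336.0795
  3       175.00       164.6641       493.9924
  4       175.00       161.3563       645.4253
  5       175.00       158.1150       790.5749
  6       175.00       154.9387       929.6324
  7       175.00       151.8263     1,062.7840
  8       175.00       148.7764     1,190.2110
  9     2,175.00     1,811.9332    16,307.3987
  Σ                  3,091.1343    21,927.5828
P = 3,091.1343; Macaulay duration = 21,927.5828 / 3,091.1343 = 7.09370 years.
Modified duration = D_Mac / (1 + y) = 7.09370 / 1.0205 = 6.95120 years.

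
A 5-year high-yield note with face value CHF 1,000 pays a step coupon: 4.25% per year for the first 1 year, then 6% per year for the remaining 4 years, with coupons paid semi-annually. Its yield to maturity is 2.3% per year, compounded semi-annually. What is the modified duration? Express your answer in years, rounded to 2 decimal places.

4.45 years

Periodic yield y = 0.0115. First find Macaulay duration:
  t   CF        PV=CF/(1+0.0115)^t    t·PV
  1        21.25        21.0084        21.0084
  2        21.25        20.7696        41.5391
  3        30.00        28.9884        86.9651
  4        30.00        28.6588       114.6351
  5        30.00        28.3330       141.6648
  6        30.00        28.0108       168.0650
  7        30.00        27.6924       193.8466
  8        30.00        27.3775       219.0202
  9        30.00        27.0663       243.5964
  10    1,030.00       918.7098     9,187.0981
  Σ                  1,156.6148    10,417.4386
P = 1,156.6148; Macaulay duration = 10,417.4386 / 1,156.6148 = 9.00683 half-year periods = 4.50342 years.
Modified duration = D_Mac / (1 + y) = 4.50342 / 1.0115 = 4.45222 years.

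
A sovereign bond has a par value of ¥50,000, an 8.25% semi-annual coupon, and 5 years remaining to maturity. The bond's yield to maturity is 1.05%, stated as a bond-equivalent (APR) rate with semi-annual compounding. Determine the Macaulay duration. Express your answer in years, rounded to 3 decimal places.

Periodic yield y = 0.00525. Discount each cash flow and weight by its period:
  t   CF        PV=CF/(1+0.00525)^t    t·PV
  1     2,062.50     2,051.7284     2,051.7284
  2     2,062.50     2,041.0131     4,082.0262
  3     2,062.50     2,030.3537     6,091.0612
  4     2,062.50     2,019.7501     8,079.0002
  5     2,062.50     2,009.2018    10,046.0088
  6     2,062.50     1,998.7085    11,992.2512
  7     2,062.50     1,988.2701    13,917.8908
  8     2,062.50     1,977.8862    15,823.0897
  9     2,062.50     1,967.5565    17,708.0089
  10   52,062.50    49,406.5127   494,065.1272
  Σ                 67,490.9812   583,856.1927
Price P = Σ PV = 67,490.9812.
Macaulay duration = Σ(t·PV) / P = 583,856.1927 / 67,490.9812 = 8.65088 half-year periods.
In years: 8.65088 / 2 = 4.32544 years.

4.325 years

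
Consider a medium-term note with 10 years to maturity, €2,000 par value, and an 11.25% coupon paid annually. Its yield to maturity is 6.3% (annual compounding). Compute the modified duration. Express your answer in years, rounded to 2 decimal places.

6.58 years

Periodic yield y = 0.063. First find Macaulay duration:
  t   CF        PV=CF/(1+0.063)^t    t·PV
  1       225.00       211.6651       211.6651
  2       225.00       199.1205       398.2410
  3       225.00       187.3194       561.9582
  4       225.00       176.2177       704.8707
  5       225.00       165.7739       828.8696
  6       225.00       155.9491       935.6947
  7       225.00       146.7066     1,026.9462
  8       225.00       138.0119     1,104.0949
  9       225.00       129.8324     1,168.4917
  10    2,225.00     1,207.8065    12,078.0652
  Σ                  2,718.4031    19,018.8973
P = 2,718.4031; Macaulay duration = 19,018.8973 / 2,718.4031 = 6.99635 years.
Modified duration = D_Mac / (1 + y) = 6.99635 / 1.063 = 6.58170 years.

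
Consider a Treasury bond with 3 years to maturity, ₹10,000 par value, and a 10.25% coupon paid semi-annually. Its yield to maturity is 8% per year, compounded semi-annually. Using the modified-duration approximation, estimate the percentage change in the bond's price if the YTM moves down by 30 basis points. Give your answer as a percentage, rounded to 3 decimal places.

+0.770%

Periodic yield y = 0.04. Modified duration first:
  t   CF        PV=CF/(1+0.04)^t    t·PV
  1       512.50       492.7885       492.7885
  2       512.50       473.8351       947.6701
  3       512.50       455.6106     1,366.8319
  4       512.50       438.0871     1,752.3486
  5       512.50       421.2376     2,106.1882
  6    10,512.50     8,308.1815    49,849.0887
  Σ                 10,589.7404    56,514.9160
P = 10,589.7404; D_Mac = 5.33676 half-year periods = 2.66838 yrs; D_mod = 2.66838/(1+0.04) = 2.56575 yrs.
ΔP/P ≈ -D_mod · Δy = -2.56575 × (-0.003) = +0.007697 = +0.7697%.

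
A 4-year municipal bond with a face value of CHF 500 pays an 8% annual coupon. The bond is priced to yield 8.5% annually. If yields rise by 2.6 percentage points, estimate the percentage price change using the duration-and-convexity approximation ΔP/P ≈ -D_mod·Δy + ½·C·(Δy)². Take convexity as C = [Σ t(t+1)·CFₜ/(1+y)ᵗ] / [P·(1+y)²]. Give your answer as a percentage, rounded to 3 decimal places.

With y = 0.085:
  t   CF        PV=CF/(1+0.085)^t    t·PV        t(t+1)·PV
  1        40.00        36.8664        36.8664          73.7327
  2        40.00        33.9782        67.9564         203.8693
  3        40.00        31.3163        93.9490         375.7959
  4       540.00       389.6501     1,558.6005       7,793.0023
  Σ                    491.8110     1,757.3722       8,446.4001
P = 491.8110; D_Mac = 3.57327 yrs; D_mod = 3.29333 yrs; C = 14.58861.
Duration effect: -3.29333 × (+0.026) = -0.085627
Convexity effect: 0.5 × 14.58861 × (0.026)² = +0.0049310
ΔP/P ≈ -0.085627 + 0.0049310 = -0.080696 = -8.0696%.

-8.070%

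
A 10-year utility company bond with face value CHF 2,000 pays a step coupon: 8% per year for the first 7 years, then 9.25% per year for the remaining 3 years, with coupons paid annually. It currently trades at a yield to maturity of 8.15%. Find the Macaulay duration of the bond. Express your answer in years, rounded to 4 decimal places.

Periodic yield y = 0.0815. Discount each cash flow and weight by its year:
  t   CF        PV=CF/(1+0.0815)^t    t·PV
  1       160.00       147.9427       147.9427
  2       160.00       136.7940       273.5879
  3       160.00       126.4854       379.4562
  4       160.00       116.9537       467.8147
  5       160.00       108.1402       540.7012
  6       160.00        99.9910       599.9459
  7       160.00        92.4558       647.1908
  8       185.00        98.8461       790.7688
  9       185.00        91.3972       822.5750
  10    2,185.00       998.1279     9,981.2792
  Σ                  2,017.1340    14,651.2625
Price P = Σ PV = 2,017.1340.
Macaulay duration = Σ(t·PV) / P = 14,651.2625 / 2,017.1340 = 7.26341 years.

7.2634 years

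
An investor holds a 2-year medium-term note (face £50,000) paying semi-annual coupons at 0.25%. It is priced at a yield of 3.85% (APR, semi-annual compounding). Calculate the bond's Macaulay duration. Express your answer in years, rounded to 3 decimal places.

Periodic yield y = 0.01925. Discount each cash flow and weight by its period:
  t   CF        PV=CF/(1+0.01925)^t    t·PV
  1        62.50        61.3196        61.3196
  2        62.50        60.1615       120.3230
  3        62.50        59.0253       177.0758
  4    50,062.50    46,386.2915   185,545.1660
  Σ                 46,566.7978   185,903.8844
Price P = Σ PV = 46,566.7978.
Macaulay duration = Σ(t·PV) / P = 185,903.8844 / 46,566.7978 = 3.99220 half-year periods.
In years: 3.99220 / 2 = 1.99610 years.

1.996 years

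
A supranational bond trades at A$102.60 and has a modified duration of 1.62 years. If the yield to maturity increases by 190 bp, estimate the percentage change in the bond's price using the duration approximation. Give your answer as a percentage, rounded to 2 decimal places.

-3.08%

Duration approximation: ΔP/P ≈ -D_mod · Δy = -1.62 × (+0.019) = -0.030780.
As a percentage: -3.0780%.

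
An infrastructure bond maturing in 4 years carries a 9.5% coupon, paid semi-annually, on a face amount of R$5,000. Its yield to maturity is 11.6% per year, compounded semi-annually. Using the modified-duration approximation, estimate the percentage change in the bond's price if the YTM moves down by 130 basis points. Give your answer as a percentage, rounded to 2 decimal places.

Periodic yield y = 0.058. Modified duration first:
  t   CF        PV=CF/(1+0.058)^t    t·PV
  1       237.50       224.4802       224.4802
  2       237.50       212.1741       424.3481
  3       237.50       200.5426       601.6278
  4       237.50       189.5488       758.1950
  5       237.50       179.1576       895.7881
  6       237.50       169.3361     1,016.0167
  7       237.50       160.0530     1,120.3713
  8     5,237.50     3,336.0972    26,688.7775
  Σ                  4,671.3895    31,729.6047
P = 4,671.3895; D_Mac = 6.79233 half-year periods = 3.39616 yrs; D_mod = 3.39616/(1+0.058) = 3.20998 yrs.
ΔP/P ≈ -D_mod · Δy = -3.20998 × (-0.013) = +0.041730 = +4.1730%.

+4.17%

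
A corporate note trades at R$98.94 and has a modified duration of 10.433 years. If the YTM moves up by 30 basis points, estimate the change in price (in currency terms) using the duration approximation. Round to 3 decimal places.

-R$3.097

Duration approximation: ΔP/P ≈ -D_mod · Δy = -10.433 × (+0.003) = -0.031299.
ΔP ≈ 98.94 × (-0.031299) = -3.09672306.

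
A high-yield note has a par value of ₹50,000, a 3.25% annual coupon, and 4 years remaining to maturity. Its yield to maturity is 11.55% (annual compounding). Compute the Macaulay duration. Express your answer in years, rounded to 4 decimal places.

Periodic yield y = 0.1155. Discount each cash flow and weight by its year:
  t   CF        PV=CF/(1+0.1155)^t    t·PV
  1     1,625.00     1,456.7459     1,456.7459
  2     1,625.00     1,305.9129     2,611.8258
  3     1,625.00     1,170.6974     3,512.0921
  4    51,625.00    33,341.2414   133,364.9657
  Σ                 37,274.5976   140,945.6295
Price P = Σ PV = 37,274.5976.
Macaulay duration = Σ(t·PV) / P = 140,945.6295 / 37,274.5976 = 3.78128 years.

3.7813 years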